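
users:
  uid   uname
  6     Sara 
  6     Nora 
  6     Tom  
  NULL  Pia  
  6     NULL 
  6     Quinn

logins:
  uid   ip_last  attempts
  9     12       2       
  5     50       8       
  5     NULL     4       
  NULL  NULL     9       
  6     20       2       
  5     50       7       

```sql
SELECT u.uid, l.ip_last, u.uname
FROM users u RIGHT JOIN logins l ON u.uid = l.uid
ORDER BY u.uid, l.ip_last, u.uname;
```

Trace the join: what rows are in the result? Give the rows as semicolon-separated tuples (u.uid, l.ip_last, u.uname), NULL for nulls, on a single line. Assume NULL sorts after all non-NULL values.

RIGHT JOIN keeps every row from `logins`; unmatched rows get NULL for `users`'s columns.
Matching on u.uid = l.uid. A NULL in a compared column never satisfies the condition.
- u (uid=6) pairs with 1 row(s) of l.
- u (uid=6) pairs with 1 row(s) of l.
- u (uid=6) pairs with 1 row(s) of l.
- u (uid=NULL) has no partner in l.
- u (uid=6) pairs with 1 row(s) of l.
- u (uid=6) pairs with 1 row(s) of l.
- 5 l row(s) had no u match → kept, u columns NULL.
After projecting and ordering:
u.uid | l.ip_last | u.uname
6 | 20 | Nora
6 | 20 | Quinn
6 | 20 | Sara
6 | 20 | Tom
6 | 20 | NULL
NULL | 12 | NULL
NULL | 50 | NULL
NULL | 50 | NULL
NULL | NULL | NULL
NULL | NULL | NULL

(6, 20, Nora); (6, 20, Quinn); (6, 20, Sara); (6, 20, Tom); (6, 20, NULL); (NULL, 12, NULL); (NULL, 50, NULL); (NULL, 50, NULL); (NULL, NULL, NULL); (NULL, NULL, NULL)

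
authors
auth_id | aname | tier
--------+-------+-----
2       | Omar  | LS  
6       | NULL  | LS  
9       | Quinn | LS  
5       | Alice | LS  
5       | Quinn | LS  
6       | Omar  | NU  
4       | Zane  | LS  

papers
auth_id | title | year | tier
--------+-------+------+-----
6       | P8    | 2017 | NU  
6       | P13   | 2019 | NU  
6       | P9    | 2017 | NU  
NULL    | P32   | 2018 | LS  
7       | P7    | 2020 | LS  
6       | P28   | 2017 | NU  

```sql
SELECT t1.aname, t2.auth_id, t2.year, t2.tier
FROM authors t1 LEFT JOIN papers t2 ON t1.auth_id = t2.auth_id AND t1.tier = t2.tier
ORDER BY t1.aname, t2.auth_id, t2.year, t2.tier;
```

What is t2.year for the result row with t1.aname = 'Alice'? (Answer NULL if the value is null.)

NULL

LEFT JOIN keeps every row from `authors`; unmatched rows get NULL for `papers`'s columns.
Matching on t1.auth_id = t2.auth_id AND t1.tier = t2.tier. A NULL in a compared column never satisfies the condition.
- t1[0] auth_id=2, tier=LS → no match; kept with NULLs on the t2 side.
- t1[1] auth_id=6, tier=LS → no match; kept with NULLs on the t2 side.
- t1[2] auth_id=9, tier=LS → no match; kept with NULLs on the t2 side.
- t1[3] auth_id=5, tier=LS → no match; kept with NULLs on the t2 side.
- t1[4] auth_id=5, tier=LS → no match; kept with NULLs on the t2 side.
- t1[5] auth_id=6, tier=NU → 4 match(es) in t2 → 4 row(s).
- t1[6] auth_id=4, tier=LS → no match; kept with NULLs on the t2 side.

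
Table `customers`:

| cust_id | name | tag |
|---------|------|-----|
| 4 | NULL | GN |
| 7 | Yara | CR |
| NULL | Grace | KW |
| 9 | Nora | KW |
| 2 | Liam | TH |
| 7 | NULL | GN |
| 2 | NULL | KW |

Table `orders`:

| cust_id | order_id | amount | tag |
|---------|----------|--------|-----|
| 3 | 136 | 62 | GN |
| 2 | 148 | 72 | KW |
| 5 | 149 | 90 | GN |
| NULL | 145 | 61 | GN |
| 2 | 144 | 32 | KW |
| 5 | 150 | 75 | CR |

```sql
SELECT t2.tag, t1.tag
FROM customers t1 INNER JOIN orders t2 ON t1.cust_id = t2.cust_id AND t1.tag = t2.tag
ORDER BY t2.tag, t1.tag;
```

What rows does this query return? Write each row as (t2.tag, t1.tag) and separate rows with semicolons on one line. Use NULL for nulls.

(KW, KW); (KW, KW)

INNER JOIN keeps only pairs where the ON condition holds.
Matching on t1.cust_id = t2.cust_id AND t1.tag = t2.tag. A NULL in a compared column never satisfies the condition.
- cust_id=4, tag=GN: no matching t2 row, dropped.
- cust_id=7, tag=CR: no matching t2 row, dropped.
- cust_id=NULL, tag=KW: no matching t2 row, dropped.
- cust_id=9, tag=KW: no matching t2 row, dropped.
- cust_id=2, tag=TH: no matching t2 row, dropped.
- cust_id=7, tag=GN: no matching t2 row, dropped.
- cust_id=2, tag=KW: 2 matching t2 row(s), so 2 row(s) emitted.
After projecting and ordering:
t2.tag | t1.tag
KW | KW
KW | KW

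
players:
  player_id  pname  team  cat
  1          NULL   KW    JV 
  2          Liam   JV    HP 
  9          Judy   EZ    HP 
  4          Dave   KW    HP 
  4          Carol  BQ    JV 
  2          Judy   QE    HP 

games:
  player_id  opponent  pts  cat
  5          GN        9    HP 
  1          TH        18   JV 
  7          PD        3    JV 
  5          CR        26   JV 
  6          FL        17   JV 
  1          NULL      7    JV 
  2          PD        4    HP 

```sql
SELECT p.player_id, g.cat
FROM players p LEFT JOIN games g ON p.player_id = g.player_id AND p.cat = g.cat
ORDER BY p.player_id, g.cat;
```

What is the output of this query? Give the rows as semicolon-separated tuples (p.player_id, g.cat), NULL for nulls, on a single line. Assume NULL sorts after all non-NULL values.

(1, JV); (1, JV); (2, HP); (2, HP); (4, NULL); (4, NULL); (9, NULL)

LEFT JOIN keeps every row from `players`; unmatched rows get NULL for `games`'s columns.
Matching on p.player_id = g.player_id AND p.cat = g.cat.
- p row (player_id=1, cat=JV): matches 2 g row(s) → 2 output row(s).
- p row (player_id=2, cat=HP): matches 1 g row(s) → 1 output row(s).
- p row (player_id=9, cat=HP): no match → kept, g columns NULL.
- p row (player_id=4, cat=HP): no match → kept, g columns NULL.
- p row (player_id=4, cat=JV): no match → kept, g columns NULL.
- p row (player_id=2, cat=HP): matches 1 g row(s) → 1 output row(s).
After projecting and ordering:
p.player_id | g.cat
1 | JV
1 | JV
2 | HP
2 | HP
4 | NULL
4 | NULL
9 | NULL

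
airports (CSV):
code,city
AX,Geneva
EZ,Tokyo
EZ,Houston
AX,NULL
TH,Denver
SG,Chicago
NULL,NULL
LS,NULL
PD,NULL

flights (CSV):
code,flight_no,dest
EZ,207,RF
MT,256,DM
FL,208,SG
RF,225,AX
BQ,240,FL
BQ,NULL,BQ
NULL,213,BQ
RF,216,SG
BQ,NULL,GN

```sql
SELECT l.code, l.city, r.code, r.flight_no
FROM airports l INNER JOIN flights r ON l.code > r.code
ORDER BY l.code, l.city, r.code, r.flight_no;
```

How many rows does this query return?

INNER JOIN keeps only pairs where the ON condition holds.
Matching on l.code > r.code. A NULL in a compared column never satisfies the condition.
- l[0] code=AX → no match; dropped.
- l[1] code=EZ → 3 match(es) in r → 3 row(s).
- l[2] code=EZ → 3 match(es) in r → 3 row(s).
- l[3] code=AX → no match; dropped.
- l[4] code=TH → 8 match(es) in r → 8 row(s).
- l[5] code=SG → 8 match(es) in r → 8 row(s).
- l[6] code=NULL → no match; dropped.
- l[7] code=LS → 5 match(es) in r → 5 row(s).
- l[8] code=PD → 6 match(es) in r → 6 row(s).
Total: 33 rows.

33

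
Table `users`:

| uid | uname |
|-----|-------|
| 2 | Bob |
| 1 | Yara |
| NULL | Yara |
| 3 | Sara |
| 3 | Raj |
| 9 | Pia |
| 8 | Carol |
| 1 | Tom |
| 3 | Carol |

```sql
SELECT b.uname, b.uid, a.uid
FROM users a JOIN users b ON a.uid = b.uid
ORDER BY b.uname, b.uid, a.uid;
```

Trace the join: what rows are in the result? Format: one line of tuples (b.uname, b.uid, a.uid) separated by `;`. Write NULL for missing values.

(Bob, 2, 2); (Carol, 3, 3); (Carol, 3, 3); (Carol, 3, 3); (Carol, 8, 8); (Pia, 9, 9); (Raj, 3, 3); (Raj, 3, 3); (Raj, 3, 3); (Sara, 3, 3); (Sara, 3, 3); (Sara, 3, 3); (Tom, 1, 1); (Tom, 1, 1); (Yara, 1, 1); (Yara, 1, 1)

INNER JOIN keeps only pairs where the ON condition holds.
Matching on a.uid = b.uid. A NULL in a compared column never satisfies the condition.
Matched pairs: 16.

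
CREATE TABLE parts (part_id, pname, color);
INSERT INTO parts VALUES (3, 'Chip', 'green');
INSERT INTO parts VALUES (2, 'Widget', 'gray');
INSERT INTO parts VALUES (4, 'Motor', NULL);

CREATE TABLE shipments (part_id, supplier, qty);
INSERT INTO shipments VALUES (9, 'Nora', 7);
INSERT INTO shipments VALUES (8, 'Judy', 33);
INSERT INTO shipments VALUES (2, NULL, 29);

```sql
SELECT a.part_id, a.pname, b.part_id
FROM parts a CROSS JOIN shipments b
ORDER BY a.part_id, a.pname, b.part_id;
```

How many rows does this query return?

9

CROSS JOIN pairs every row of `parts` with every row of `shipments`: 3 × 3 = 9 rows.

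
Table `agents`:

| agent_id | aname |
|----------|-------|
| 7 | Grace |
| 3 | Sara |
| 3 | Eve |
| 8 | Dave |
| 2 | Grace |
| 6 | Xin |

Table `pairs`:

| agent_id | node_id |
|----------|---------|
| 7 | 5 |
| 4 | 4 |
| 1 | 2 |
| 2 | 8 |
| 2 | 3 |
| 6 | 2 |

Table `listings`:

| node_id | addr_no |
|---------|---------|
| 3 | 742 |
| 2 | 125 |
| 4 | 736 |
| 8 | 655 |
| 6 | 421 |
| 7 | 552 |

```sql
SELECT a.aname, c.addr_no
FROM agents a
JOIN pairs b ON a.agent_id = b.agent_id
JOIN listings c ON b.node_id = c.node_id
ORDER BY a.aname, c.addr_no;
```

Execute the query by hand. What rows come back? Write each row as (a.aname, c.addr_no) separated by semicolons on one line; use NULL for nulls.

(Grace, 655); (Grace, 742); (Xin, 125)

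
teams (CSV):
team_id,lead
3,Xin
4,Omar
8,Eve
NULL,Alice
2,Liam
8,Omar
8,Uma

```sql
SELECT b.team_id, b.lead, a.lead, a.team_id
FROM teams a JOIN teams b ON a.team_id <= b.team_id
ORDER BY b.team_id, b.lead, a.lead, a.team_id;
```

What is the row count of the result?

INNER JOIN keeps only pairs where the ON condition holds.
Matching on a.team_id <= b.team_id. A NULL in a compared column never satisfies the condition.
Matched pairs: 24.
Total: 24 rows.

24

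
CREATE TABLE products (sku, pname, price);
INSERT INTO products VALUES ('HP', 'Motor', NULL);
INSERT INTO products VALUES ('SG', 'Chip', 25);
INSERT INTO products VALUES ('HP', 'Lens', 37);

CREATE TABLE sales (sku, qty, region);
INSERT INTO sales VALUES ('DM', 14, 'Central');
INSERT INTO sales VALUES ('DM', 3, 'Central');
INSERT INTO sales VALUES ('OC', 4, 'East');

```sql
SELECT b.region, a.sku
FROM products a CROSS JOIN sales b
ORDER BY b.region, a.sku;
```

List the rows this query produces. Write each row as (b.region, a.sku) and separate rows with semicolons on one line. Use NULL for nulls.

(Central, HP); (Central, HP); (Central, HP); (Central, HP); (Central, SG); (Central, SG); (East, HP); (East, HP); (East, SG)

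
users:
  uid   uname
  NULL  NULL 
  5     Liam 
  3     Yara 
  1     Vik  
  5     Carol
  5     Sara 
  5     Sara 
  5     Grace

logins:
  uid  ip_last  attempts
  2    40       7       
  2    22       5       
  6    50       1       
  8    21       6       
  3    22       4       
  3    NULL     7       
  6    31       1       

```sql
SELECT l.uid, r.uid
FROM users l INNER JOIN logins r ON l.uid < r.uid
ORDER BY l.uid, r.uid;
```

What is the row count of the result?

INNER JOIN keeps only pairs where the ON condition holds.
Matching on l.uid < r.uid. A NULL in a compared column never satisfies the condition.
- l[0] uid=NULL → no match; dropped.
- l[1] uid=5 → 3 match(es) in r → 3 row(s).
- l[2] uid=3 → 3 match(es) in r → 3 row(s).
- l[3] uid=1 → 7 match(es) in r → 7 row(s).
- l[4] uid=5 → 3 match(es) in r → 3 row(s).
- l[5] uid=5 → 3 match(es) in r → 3 row(s).
- l[6] uid=5 → 3 match(es) in r → 3 row(s).
- l[7] uid=5 → 3 match(es) in r → 3 row(s).
Total: 25 rows.

25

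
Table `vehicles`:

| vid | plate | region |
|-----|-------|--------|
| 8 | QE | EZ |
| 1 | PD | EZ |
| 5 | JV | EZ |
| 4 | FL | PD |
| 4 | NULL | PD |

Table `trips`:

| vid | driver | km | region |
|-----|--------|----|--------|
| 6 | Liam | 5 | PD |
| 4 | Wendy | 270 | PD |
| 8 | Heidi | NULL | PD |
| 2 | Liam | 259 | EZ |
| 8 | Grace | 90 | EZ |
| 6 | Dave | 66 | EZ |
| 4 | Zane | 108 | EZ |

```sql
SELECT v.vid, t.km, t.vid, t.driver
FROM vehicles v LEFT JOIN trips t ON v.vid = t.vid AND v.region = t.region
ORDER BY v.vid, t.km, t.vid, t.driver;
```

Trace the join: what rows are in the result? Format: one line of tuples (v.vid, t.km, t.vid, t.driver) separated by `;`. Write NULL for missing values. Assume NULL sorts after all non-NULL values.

LEFT JOIN keeps every row from `vehicles`; unmatched rows get NULL for `trips`'s columns.
Matching on v.vid = t.vid AND v.region = t.region.
Matched pairs: 3; unmatched v rows kept: 2.

(1, NULL, NULL, NULL); (4, 270, 4, Wendy); (4, 270, 4, Wendy); (5, NULL, NULL, NULL); (8, 90, 8, Grace)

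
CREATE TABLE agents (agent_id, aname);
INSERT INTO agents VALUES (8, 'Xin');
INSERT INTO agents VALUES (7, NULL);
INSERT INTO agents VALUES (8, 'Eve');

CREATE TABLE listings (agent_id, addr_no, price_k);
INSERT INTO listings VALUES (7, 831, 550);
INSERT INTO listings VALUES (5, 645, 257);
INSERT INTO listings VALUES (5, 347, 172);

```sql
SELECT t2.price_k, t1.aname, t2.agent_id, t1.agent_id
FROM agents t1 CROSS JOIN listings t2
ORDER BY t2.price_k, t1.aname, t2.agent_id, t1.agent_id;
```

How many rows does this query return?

9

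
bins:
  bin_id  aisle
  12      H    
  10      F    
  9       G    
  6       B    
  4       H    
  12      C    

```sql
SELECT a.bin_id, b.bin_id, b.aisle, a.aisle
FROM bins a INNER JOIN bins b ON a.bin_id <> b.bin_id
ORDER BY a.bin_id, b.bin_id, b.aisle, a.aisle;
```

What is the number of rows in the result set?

28

INNER JOIN keeps only pairs where the ON condition holds.
Matching on a.bin_id <> b.bin_id.
- a[0] bin_id=12 → 4 match(es) in b → 4 row(s).
- a[1] bin_id=10 → 5 match(es) in b → 5 row(s).
- a[2] bin_id=9 → 5 match(es) in b → 5 row(s).
- a[3] bin_id=6 → 5 match(es) in b → 5 row(s).
- a[4] bin_id=4 → 5 match(es) in b → 5 row(s).
- a[5] bin_id=12 → 4 match(es) in b → 4 row(s).
Total: 28 rows.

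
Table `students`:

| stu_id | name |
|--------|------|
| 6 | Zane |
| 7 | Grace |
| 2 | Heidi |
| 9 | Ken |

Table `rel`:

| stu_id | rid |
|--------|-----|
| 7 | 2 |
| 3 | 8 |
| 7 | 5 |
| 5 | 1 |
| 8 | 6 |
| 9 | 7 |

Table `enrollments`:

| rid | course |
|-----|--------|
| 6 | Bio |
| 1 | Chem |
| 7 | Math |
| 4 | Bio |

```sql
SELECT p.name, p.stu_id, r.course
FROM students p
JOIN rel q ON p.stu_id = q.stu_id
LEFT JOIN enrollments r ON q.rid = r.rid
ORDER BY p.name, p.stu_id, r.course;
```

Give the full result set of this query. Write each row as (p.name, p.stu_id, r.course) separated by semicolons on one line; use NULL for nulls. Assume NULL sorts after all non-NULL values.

Step 1 — p INNER JOIN q on stu_id → 3 row(s).
Then LEFT JOIN `enrollments r` on rid: each of those 3 rows is kept; rows whose q.rid has no match in r get NULL for r's columns.

(Grace, 7, NULL); (Grace, 7, NULL); (Ken, 9, Math)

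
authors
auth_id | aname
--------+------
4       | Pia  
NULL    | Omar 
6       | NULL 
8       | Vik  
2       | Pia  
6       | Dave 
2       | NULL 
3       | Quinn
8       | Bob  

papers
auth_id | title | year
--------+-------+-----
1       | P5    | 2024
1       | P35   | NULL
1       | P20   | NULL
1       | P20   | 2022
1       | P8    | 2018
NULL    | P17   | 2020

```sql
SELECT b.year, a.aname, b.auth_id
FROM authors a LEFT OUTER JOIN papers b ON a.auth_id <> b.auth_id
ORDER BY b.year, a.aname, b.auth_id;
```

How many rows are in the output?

LEFT JOIN keeps every row from `authors`; unmatched rows get NULL for `papers`'s columns.
Matching on a.auth_id <> b.auth_id. A NULL in a compared column never satisfies the condition.
Matched pairs: 40; unmatched a rows kept: 1.
Total: 40 matched + 1 padded = 41 rows.

41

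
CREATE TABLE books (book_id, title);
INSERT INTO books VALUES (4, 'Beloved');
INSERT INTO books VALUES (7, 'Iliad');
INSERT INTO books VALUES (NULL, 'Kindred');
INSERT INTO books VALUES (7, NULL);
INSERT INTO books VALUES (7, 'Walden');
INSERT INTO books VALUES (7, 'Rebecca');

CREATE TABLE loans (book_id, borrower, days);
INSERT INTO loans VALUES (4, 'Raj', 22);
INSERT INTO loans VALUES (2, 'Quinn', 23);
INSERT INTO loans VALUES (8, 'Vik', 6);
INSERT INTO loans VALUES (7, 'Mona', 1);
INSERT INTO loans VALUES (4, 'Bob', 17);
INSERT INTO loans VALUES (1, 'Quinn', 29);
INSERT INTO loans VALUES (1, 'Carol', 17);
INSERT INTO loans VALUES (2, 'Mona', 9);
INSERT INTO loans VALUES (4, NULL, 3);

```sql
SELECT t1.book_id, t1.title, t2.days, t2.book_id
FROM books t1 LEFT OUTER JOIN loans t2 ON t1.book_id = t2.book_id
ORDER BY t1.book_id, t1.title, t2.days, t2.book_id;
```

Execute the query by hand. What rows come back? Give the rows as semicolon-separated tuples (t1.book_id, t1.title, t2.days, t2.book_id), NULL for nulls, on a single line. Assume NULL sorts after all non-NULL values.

(4, Beloved, 3, 4); (4, Beloved, 17, 4); (4, Beloved, 22, 4); (7, Iliad, 1, 7); (7, Rebecca, 1, 7); (7, Walden, 1, 7); (7, NULL, 1, 7); (NULL, Kindred, NULL, NULL)

LEFT JOIN keeps every row from `books`; unmatched rows get NULL for `loans`'s columns.
Matching on t1.book_id = t2.book_id. A NULL in a compared column never satisfies the condition.
- t1[0] book_id=4 → 3 match(es) in t2 → 3 row(s).
- t1[1] book_id=7 → 1 match(es) in t2 → 1 row(s).
- t1[2] book_id=NULL → no match; kept with NULLs on the t2 side.
- t1[3] book_id=7 → 1 match(es) in t2 → 1 row(s).
- t1[4] book_id=7 → 1 match(es) in t2 → 1 row(s).
- t1[5] book_id=7 → 1 match(es) in t2 → 1 row(s).
After projecting and ordering:
t1.book_id | t1.title | t2.days | t2.book_id
4 | Beloved | 3 | 4
4 | Beloved | 17 | 4
4 | Beloved | 22 | 4
7 | Iliad | 1 | 7
7 | Rebecca | 1 | 7
7 | Walden | 1 | 7
7 | NULL | 1 | 7
NULL | Kindred | NULL | NULL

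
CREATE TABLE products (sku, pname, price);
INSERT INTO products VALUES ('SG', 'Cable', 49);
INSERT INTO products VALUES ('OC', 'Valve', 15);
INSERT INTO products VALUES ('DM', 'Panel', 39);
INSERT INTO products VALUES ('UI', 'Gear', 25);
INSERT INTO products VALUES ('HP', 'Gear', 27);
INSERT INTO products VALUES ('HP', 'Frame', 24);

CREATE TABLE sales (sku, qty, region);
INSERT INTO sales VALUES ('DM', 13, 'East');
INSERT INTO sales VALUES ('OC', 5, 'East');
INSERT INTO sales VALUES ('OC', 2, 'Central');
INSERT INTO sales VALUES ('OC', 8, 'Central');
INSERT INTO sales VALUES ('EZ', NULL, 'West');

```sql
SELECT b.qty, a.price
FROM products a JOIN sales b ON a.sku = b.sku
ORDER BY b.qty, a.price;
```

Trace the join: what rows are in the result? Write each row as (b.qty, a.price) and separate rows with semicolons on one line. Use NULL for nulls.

INNER JOIN keeps only pairs where the ON condition holds.
Matching on a.sku = b.sku.
- a (sku=SG) has no partner → excluded.
- a (sku=OC) pairs with 3 row(s) of b.
- a (sku=DM) pairs with 1 row(s) of b.
- a (sku=UI) has no partner → excluded.
- a (sku=HP) has no partner → excluded.
- a (sku=HP) has no partner → excluded.
After projecting and ordering:
b.qty | a.price
2 | 15
5 | 15
8 | 15
13 | 39

(2, 15); (5, 15); (8, 15); (13, 39)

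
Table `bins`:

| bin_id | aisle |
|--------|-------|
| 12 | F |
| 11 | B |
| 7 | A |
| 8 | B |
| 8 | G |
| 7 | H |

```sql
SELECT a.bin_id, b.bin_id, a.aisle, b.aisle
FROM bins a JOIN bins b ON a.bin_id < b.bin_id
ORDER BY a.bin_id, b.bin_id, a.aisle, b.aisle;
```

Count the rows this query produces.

INNER JOIN keeps only pairs where the ON condition holds.
Matching on a.bin_id < b.bin_id.
- a (bin_id=12) has no partner → excluded.
- a (bin_id=11) pairs with 1 row(s) of b.
- a (bin_id=7) pairs with 4 row(s) of b.
- a (bin_id=8) pairs with 2 row(s) of b.
- a (bin_id=8) pairs with 2 row(s) of b.
- a (bin_id=7) pairs with 4 row(s) of b.
Total: 13 rows.

13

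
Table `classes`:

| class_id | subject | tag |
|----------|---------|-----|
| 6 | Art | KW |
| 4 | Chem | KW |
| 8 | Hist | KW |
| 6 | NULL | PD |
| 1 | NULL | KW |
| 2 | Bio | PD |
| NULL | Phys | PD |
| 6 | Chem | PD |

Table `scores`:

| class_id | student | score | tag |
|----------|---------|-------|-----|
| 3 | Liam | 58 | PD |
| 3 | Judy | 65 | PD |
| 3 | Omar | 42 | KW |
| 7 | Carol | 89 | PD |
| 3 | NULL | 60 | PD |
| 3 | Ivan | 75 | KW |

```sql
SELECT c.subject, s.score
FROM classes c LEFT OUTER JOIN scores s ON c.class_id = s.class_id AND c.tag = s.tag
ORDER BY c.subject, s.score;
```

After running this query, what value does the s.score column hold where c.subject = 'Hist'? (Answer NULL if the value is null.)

LEFT JOIN keeps every row from `classes`; unmatched rows get NULL for `scores`'s columns.
Matching on c.class_id = s.class_id AND c.tag = s.tag. A NULL in a compared column never satisfies the condition.
- class_id=6, tag=KW: no s row matches, row kept with s columns NULL.
- class_id=4, tag=KW: no s row matches, row kept with s columns NULL.
- class_id=8, tag=KW: no s row matches, row kept with s columns NULL.
- class_id=6, tag=PD: no s row matches, row kept with s columns NULL.
- class_id=1, tag=KW: no s row matches, row kept with s columns NULL.
- class_id=2, tag=PD: no s row matches, row kept with s columns NULL.
- class_id=NULL, tag=PD: no s row matches, row kept with s columns NULL.
- class_id=6, tag=PD: no s row matches, row kept with s columns NULL.

NULL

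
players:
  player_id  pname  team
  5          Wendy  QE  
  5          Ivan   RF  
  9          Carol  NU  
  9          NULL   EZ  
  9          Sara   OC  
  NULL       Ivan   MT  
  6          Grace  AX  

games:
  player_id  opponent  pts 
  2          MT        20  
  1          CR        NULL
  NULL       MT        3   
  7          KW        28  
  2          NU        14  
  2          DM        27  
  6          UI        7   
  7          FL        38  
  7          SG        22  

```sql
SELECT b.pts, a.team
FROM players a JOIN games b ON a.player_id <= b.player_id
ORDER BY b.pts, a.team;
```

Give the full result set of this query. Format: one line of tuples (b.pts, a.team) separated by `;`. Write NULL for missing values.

(7, AX); (7, QE); (7, RF); (22, AX); (22, QE); (22, RF); (28, AX); (28, QE); (28, RF); (38, AX); (38, QE); (38, RF)

INNER JOIN keeps only pairs where the ON condition holds.
Matching on a.player_id <= b.player_id. A NULL in a compared column never satisfies the condition.
- a row (player_id=5): matches 4 b row(s) → 4 output row(s).
- a row (player_id=5): matches 4 b row(s) → 4 output row(s).
- a row (player_id=9): no match → dropped.
- a row (player_id=9): no match → dropped.
- a row (player_id=9): no match → dropped.
- a row (player_id=NULL): no match → dropped.
- a row (player_id=6): matches 4 b row(s) → 4 output row(s).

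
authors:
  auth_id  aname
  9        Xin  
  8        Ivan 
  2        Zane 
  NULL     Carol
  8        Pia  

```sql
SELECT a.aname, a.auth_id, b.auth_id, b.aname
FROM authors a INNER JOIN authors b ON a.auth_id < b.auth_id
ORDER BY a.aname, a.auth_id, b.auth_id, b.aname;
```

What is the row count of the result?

INNER JOIN keeps only pairs where the ON condition holds.
Matching on a.auth_id < b.auth_id. A NULL in a compared column never satisfies the condition.
Matched pairs: 5.
Total: 5 rows.

5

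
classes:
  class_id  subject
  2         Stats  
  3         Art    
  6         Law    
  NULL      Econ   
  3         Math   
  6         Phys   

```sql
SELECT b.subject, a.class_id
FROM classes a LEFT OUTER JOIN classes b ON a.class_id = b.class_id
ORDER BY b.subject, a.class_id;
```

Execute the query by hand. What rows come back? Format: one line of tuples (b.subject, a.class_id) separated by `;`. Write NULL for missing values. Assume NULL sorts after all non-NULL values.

(Art, 3); (Art, 3); (Law, 6); (Law, 6); (Math, 3); (Math, 3); (Phys, 6); (Phys, 6); (Stats, 2); (NULL, NULL)

LEFT JOIN keeps every row from `classes a`; unmatched rows get NULL for `classes b`'s columns.
Matching on a.class_id = b.class_id. A NULL in a compared column never satisfies the condition.
- a[0] class_id=2 → 1 match(es) in b → 1 row(s).
- a[1] class_id=3 → 2 match(es) in b → 2 row(s).
- a[2] class_id=6 → 2 match(es) in b → 2 row(s).
- a[3] class_id=NULL → no match; kept with NULLs on the b side.
- a[4] class_id=3 → 2 match(es) in b → 2 row(s).
- a[5] class_id=6 → 2 match(es) in b → 2 row(s).
After projecting and ordering:
b.subject | a.class_id
Art | 3
Art | 3
Law | 6
Law | 6
Math | 3
Math | 3
Phys | 6
Phys | 6
Stats | 2
NULL | NULL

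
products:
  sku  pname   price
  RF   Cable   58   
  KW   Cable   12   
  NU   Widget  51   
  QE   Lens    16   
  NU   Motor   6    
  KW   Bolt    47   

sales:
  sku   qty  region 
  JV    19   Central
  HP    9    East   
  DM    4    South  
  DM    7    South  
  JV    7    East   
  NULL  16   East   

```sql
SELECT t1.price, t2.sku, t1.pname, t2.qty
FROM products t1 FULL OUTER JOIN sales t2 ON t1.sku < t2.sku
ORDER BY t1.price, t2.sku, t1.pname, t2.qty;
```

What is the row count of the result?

FULL OUTER JOIN keeps every row from both sides; unmatched rows get NULL for the other side's columns.
Matching on t1.sku < t2.sku. A NULL in a compared column never satisfies the condition.
- t1 (sku=RF) has no partner → padded with NULL.
- t1 (sku=KW) has no partner → padded with NULL.
- t1 (sku=NU) has no partner → padded with NULL.
- t1 (sku=QE) has no partner → padded with NULL.
- t1 (sku=NU) has no partner → padded with NULL.
- t1 (sku=KW) has no partner → padded with NULL.
- 6 row(s) from t2 found no t1 partner → padded with NULL.
Total: 0 matched + 12 padded = 12 rows.

12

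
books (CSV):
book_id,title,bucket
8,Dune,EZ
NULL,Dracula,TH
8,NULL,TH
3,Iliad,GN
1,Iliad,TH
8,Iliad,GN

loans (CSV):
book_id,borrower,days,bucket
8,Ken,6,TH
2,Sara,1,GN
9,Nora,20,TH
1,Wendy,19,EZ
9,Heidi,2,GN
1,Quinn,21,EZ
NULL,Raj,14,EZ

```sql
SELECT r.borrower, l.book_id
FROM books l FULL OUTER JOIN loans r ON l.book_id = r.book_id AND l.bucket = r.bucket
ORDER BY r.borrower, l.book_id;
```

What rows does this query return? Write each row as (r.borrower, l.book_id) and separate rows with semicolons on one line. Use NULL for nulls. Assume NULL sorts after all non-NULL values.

(Heidi, NULL); (Ken, 8); (Nora, NULL); (Quinn, NULL); (Raj, NULL); (Sara, NULL); (Wendy, NULL); (NULL, 1); (NULL, 3); (NULL, 8); (NULL, 8); (NULL, NULL)

FULL OUTER JOIN keeps every row from both sides; unmatched rows get NULL for the other side's columns.
Matching on l.book_id = r.book_id AND l.bucket = r.bucket. A NULL in a compared column never satisfies the condition.
Matched pairs: 1; unmatched l rows kept: 5; unmatched r rows kept: 6.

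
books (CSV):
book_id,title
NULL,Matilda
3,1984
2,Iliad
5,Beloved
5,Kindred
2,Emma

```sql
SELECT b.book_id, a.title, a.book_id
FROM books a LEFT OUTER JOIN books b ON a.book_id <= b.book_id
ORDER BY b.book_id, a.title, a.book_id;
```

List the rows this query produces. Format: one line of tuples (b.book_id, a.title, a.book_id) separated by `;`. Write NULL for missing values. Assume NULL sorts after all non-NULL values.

LEFT JOIN keeps every row from `books a`; unmatched rows get NULL for `books b`'s columns.
Matching on a.book_id <= b.book_id. A NULL in a compared column never satisfies the condition.
Matched pairs: 17; unmatched a rows kept: 1.

(2, Emma, 2); (2, Emma, 2); (2, Iliad, 2); (2, Iliad, 2); (3, 1984, 3); (3, Emma, 2); (3, Iliad, 2); (5, 1984, 3); (5, 1984, 3); (5, Beloved, 5); (5, Beloved, 5); (5, Emma, 2); (5, Emma, 2); (5, Iliad, 2); (5, Iliad, 2); (5, Kindred, 5); (5, Kindred, 5); (NULL, Matilda, NULL)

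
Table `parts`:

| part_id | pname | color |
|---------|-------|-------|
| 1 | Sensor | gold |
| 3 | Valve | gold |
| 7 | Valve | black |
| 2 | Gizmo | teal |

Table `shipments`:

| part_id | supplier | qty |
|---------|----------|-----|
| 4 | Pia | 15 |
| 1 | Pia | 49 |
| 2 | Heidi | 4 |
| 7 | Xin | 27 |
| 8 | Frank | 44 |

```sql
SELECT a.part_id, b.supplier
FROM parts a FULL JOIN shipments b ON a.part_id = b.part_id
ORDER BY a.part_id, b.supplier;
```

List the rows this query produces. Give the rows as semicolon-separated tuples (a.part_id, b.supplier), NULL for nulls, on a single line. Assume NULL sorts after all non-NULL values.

FULL OUTER JOIN keeps every row from both sides; unmatched rows get NULL for the other side's columns.
Matching on a.part_id = b.part_id.
Matched pairs: 3; unmatched a rows kept: 1; unmatched b rows kept: 2.

(1, Pia); (2, Heidi); (3, NULL); (7, Xin); (NULL, Frank); (NULL, Pia)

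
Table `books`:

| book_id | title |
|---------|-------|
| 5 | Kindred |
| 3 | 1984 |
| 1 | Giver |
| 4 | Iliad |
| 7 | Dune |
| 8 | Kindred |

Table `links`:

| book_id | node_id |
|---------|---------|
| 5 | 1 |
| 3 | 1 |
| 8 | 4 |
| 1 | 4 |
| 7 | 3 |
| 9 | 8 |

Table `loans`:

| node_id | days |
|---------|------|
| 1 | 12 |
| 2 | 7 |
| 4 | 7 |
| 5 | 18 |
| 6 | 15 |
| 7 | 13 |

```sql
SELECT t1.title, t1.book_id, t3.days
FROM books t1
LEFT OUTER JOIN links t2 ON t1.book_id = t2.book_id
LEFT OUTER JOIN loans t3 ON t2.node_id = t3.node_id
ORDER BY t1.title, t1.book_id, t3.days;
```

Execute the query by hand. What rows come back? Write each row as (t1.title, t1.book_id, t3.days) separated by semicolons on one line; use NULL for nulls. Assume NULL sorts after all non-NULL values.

(1984, 3, 12); (Dune, 7, NULL); (Giver, 1, 7); (Iliad, 4, NULL); (Kindred, 5, 12); (Kindred, 8, 7)

Step 1 — t1 LEFT JOIN t2 on book_id → 6 row(s).
Then LEFT JOIN `loans t3` on node_id: each of those 6 rows is kept; rows whose t2.node_id has no match in t3 get NULL for t3's columns.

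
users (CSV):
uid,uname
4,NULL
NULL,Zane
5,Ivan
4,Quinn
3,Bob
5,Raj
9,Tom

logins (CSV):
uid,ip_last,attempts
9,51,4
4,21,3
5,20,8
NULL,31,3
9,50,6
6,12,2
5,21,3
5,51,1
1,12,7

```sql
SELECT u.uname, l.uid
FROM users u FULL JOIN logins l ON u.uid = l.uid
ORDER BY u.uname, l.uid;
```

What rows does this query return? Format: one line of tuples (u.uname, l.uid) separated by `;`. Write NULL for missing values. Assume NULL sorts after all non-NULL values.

FULL OUTER JOIN keeps every row from both sides; unmatched rows get NULL for the other side's columns.
Matching on u.uid = l.uid. A NULL in a compared column never satisfies the condition.
- uid=4: 1 matching l row(s), so 1 row(s) emitted.
- uid=NULL: no l row matches, row kept with l columns NULL.
- uid=5: 3 matching l row(s), so 3 row(s) emitted.
- uid=4: 1 matching l row(s), so 1 row(s) emitted.
- uid=3: no l row matches, row kept with l columns NULL.
- uid=5: 3 matching l row(s), so 3 row(s) emitted.
- uid=9: 2 matching l row(s), so 2 row(s) emitted.
- plus 3 unmatched l row(s), each kept with NULL u columns.

(Bob, NULL); (Ivan, 5); (Ivan, 5); (Ivan, 5); (Quinn, 4); (Raj, 5); (Raj, 5); (Raj, 5); (Tom, 9); (Tom, 9); (Zane, NULL); (NULL, 1); (NULL, 4); (NULL, 6); (NULL, NULL)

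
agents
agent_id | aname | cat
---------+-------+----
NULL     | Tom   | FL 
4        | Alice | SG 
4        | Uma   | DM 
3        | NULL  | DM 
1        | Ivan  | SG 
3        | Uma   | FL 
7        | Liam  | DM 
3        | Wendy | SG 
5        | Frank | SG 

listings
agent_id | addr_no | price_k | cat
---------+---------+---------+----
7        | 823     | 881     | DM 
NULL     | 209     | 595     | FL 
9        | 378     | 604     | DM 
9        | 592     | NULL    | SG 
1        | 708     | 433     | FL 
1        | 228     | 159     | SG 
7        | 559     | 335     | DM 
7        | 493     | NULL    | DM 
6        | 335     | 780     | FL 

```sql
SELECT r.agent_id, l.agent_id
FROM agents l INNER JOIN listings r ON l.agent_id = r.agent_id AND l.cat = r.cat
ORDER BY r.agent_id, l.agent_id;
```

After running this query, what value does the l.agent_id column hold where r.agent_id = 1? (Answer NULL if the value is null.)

1

INNER JOIN keeps only pairs where the ON condition holds.
Matching on l.agent_id = r.agent_id AND l.cat = r.cat. A NULL in a compared column never satisfies the condition.
- l row (agent_id=NULL, cat=FL): no match → dropped.
- l row (agent_id=4, cat=SG): no match → dropped.
- l row (agent_id=4, cat=DM): no match → dropped.
- l row (agent_id=3, cat=DM): no match → dropped.
- l row (agent_id=1, cat=SG): matches 1 r row(s) → 1 output row(s).
- l row (agent_id=3, cat=FL): no match → dropped.
- l row (agent_id=7, cat=DM): matches 3 r row(s) → 3 output row(s).
- l row (agent_id=3, cat=SG): no match → dropped.
- l row (agent_id=5, cat=SG): no match → dropped.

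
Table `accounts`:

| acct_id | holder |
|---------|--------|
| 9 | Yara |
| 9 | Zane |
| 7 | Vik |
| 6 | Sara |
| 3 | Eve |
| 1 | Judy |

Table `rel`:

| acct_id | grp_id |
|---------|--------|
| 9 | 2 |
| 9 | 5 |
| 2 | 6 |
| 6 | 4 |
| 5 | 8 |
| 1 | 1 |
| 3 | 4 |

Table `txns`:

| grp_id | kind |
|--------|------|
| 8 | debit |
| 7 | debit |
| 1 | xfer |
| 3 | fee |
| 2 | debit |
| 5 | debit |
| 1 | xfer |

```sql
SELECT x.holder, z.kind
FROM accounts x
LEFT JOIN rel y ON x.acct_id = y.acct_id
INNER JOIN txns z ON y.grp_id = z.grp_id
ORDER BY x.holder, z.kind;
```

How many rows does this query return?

6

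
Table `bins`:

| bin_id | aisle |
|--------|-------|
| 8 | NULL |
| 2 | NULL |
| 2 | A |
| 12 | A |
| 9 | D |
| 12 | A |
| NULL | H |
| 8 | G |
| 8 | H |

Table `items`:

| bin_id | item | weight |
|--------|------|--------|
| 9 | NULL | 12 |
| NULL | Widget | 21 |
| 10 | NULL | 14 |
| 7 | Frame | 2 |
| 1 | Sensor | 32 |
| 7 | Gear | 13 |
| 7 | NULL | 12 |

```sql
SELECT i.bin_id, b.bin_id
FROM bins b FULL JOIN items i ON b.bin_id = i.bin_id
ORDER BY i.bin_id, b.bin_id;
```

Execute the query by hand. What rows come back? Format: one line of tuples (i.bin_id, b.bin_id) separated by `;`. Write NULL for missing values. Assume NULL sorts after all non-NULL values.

FULL OUTER JOIN keeps every row from both sides; unmatched rows get NULL for the other side's columns.
Matching on b.bin_id = i.bin_id. A NULL in a compared column never satisfies the condition.
- b row (bin_id=8): no match → kept, i columns NULL.
- b row (bin_id=2): no match → kept, i columns NULL.
- b row (bin_id=2): no match → kept, i columns NULL.
- b row (bin_id=12): no match → kept, i columns NULL.
- b row (bin_id=9): matches 1 i row(s) → 1 output row(s).
- b row (bin_id=12): no match → kept, i columns NULL.
- b row (bin_id=NULL): no match → kept, i columns NULL.
- b row (bin_id=8): no match → kept, i columns NULL.
- b row (bin_id=8): no match → kept, i columns NULL.
- 6 i row(s) had no b match → kept, b columns NULL.

(1, NULL); (7, NULL); (7, NULL); (7, NULL); (9, 9); (10, NULL); (NULL, 2); (NULL, 2); (NULL, 8); (NULL, 8); (NULL, 8); (NULL, 12); (NULL, 12); (NULL, NULL); (NULL, NULL)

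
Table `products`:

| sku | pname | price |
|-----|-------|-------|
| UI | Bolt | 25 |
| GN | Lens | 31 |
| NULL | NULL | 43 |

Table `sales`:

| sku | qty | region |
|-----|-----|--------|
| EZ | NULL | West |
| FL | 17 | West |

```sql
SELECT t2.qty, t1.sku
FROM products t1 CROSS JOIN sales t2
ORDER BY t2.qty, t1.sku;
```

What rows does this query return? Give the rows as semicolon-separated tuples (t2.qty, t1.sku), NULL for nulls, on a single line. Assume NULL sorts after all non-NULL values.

CROSS JOIN pairs every row of `products` with every row of `sales`: 3 × 2 = 6 rows.
After projecting and ordering:
t2.qty | t1.sku
17 | GN
17 | UI
17 | NULL
NULL | GN
NULL | UI
NULL | NULL

(17, GN); (17, UI); (17, NULL); (NULL, GN); (NULL, UI); (NULL, NULL)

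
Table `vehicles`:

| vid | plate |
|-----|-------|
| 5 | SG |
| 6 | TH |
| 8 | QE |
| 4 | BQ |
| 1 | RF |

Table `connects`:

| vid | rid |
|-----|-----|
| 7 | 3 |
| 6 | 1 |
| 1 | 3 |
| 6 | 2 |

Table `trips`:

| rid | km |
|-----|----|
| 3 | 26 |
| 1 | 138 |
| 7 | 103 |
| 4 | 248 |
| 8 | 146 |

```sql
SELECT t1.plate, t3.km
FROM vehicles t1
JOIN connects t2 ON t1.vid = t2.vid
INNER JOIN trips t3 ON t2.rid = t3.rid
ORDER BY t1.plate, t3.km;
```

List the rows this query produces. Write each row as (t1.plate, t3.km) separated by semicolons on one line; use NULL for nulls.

Step 1 — t1 INNER JOIN t2 on vid → 3 row(s).
Then INNER JOIN `trips t3` on rid: keep only rows whose t2.rid appears in t3.

(RF, 26); (TH, 138)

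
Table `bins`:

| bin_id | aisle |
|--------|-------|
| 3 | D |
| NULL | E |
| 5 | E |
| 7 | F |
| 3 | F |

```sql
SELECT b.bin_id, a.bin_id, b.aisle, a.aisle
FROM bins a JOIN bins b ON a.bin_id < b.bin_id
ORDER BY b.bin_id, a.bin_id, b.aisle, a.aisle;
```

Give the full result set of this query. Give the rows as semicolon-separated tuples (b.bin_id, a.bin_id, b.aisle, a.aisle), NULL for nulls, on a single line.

INNER JOIN keeps only pairs where the ON condition holds.
Matching on a.bin_id < b.bin_id. A NULL in a compared column never satisfies the condition.
- bin_id=3: 2 matching b row(s), so 2 row(s) emitted.
- bin_id=NULL: no matching b row, dropped.
- bin_id=5: 1 matching b row(s), so 1 row(s) emitted.
- bin_id=7: no matching b row, dropped.
- bin_id=3: 2 matching b row(s), so 2 row(s) emitted.
After projecting and ordering:
b.bin_id | a.bin_id | b.aisle | a.aisle
5 | 3 | E | D
5 | 3 | E | F
7 | 3 | F | D
7 | 3 | F | F
7 | 5 | F | E

(5, 3, E, D); (5, 3, E, F); (7, 3, F, D); (7, 3, F, F); (7, 5, F, E)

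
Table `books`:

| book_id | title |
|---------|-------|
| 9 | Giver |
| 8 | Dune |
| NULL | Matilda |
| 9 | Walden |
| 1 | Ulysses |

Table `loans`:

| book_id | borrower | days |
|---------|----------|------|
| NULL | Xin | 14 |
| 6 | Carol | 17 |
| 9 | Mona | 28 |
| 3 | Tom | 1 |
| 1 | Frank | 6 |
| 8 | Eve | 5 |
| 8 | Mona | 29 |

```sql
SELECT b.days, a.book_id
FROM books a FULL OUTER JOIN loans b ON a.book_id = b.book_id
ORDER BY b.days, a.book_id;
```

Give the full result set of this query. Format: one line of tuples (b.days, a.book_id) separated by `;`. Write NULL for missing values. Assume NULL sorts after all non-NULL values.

FULL OUTER JOIN keeps every row from both sides; unmatched rows get NULL for the other side's columns.
Matching on a.book_id = b.book_id. A NULL in a compared column never satisfies the condition.
- a[0] book_id=9 → 1 match(es) in b → 1 row(s).
- a[1] book_id=8 → 2 match(es) in b → 2 row(s).
- a[2] book_id=NULL → no match; kept with NULLs on the b side.
- a[3] book_id=9 → 1 match(es) in b → 1 row(s).
- a[4] book_id=1 → 1 match(es) in b → 1 row(s).
- plus 3 unmatched b row(s), each kept with NULL a columns.
After projecting and ordering:
b.days | a.book_id
1 | NULL
5 | 8
6 | 1
14 | NULL
17 | NULL
28 | 9
28 | 9
29 | 8
NULL | NULL

(1, NULL); (5, 8); (6, 1); (14, NULL); (17, NULL); (28, 9); (28, 9); (29, 8); (NULL, NULL)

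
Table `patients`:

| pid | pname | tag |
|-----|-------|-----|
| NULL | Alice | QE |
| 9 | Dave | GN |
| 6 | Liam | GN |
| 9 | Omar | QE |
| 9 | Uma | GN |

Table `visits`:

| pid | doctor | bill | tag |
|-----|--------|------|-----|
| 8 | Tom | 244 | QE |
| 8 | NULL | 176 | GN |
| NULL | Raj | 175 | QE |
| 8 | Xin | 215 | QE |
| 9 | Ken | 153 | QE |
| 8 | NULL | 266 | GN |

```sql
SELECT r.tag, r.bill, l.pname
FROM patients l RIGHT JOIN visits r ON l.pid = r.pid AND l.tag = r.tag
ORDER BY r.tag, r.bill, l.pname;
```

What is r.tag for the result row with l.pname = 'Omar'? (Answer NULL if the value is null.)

RIGHT JOIN keeps every row from `visits`; unmatched rows get NULL for `patients`'s columns.
Matching on l.pid = r.pid AND l.tag = r.tag. A NULL in a compared column never satisfies the condition.
Matched pairs: 1; unmatched r rows kept: 5.

QE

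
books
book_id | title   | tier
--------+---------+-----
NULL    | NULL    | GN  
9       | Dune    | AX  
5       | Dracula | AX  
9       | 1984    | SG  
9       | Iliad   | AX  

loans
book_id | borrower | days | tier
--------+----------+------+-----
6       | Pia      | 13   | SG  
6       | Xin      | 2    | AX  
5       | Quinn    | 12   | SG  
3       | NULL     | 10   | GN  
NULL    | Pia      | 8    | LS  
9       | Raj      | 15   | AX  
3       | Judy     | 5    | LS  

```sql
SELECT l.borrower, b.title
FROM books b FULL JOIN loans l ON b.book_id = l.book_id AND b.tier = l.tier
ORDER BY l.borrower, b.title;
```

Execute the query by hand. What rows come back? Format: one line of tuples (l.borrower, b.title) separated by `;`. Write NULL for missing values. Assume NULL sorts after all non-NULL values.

(Judy, NULL); (Pia, NULL); (Pia, NULL); (Quinn, NULL); (Raj, Dune); (Raj, Iliad); (Xin, NULL); (NULL, 1984); (NULL, Dracula); (NULL, NULL); (NULL, NULL)

FULL OUTER JOIN keeps every row from both sides; unmatched rows get NULL for the other side's columns.
Matching on b.book_id = l.book_id AND b.tier = l.tier. A NULL in a compared column never satisfies the condition.
- b[0] book_id=NULL, tier=GN → no match; kept with NULLs on the l side.
- b[1] book_id=9, tier=AX → 1 match(es) in l → 1 row(s).
- b[2] book_id=5, tier=AX → no match; kept with NULLs on the l side.
- b[3] book_id=9, tier=SG → no match; kept with NULLs on the l side.
- b[4] book_id=9, tier=AX → 1 match(es) in l → 1 row(s).
- 6 row(s) from l found no b partner → padded with NULL.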